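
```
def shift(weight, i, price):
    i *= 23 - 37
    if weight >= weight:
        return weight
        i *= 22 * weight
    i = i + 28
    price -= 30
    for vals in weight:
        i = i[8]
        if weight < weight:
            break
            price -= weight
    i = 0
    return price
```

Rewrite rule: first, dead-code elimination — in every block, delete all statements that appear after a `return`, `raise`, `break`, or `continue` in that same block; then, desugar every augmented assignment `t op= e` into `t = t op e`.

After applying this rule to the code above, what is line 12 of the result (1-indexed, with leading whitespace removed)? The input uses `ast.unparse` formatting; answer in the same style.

Transformed code:
def shift(weight, i, price):
    i = i * (23 - 37)
    if weight >= weight:
        return weight
    i = i + 28
    price = price - 30
    for vals in weight:
        i = i[8]
        if weight < weight:
            break
    i = 0
    return price

return price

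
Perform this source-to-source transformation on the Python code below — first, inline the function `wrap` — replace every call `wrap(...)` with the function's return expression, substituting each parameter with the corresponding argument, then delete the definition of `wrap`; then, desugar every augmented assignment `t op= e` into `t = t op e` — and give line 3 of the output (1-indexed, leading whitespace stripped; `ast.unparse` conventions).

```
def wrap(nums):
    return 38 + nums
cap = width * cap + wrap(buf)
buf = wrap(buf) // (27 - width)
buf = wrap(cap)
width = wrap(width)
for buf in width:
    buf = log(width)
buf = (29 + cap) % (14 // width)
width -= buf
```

buf = 38 + cap

Transformed code:
cap = width * cap + (38 + buf)
buf = (38 + buf) // (27 - width)
buf = 38 + cap
width = 38 + width
for buf in width:
    buf = log(width)
buf = (29 + cap) % (14 // width)
width = width - buf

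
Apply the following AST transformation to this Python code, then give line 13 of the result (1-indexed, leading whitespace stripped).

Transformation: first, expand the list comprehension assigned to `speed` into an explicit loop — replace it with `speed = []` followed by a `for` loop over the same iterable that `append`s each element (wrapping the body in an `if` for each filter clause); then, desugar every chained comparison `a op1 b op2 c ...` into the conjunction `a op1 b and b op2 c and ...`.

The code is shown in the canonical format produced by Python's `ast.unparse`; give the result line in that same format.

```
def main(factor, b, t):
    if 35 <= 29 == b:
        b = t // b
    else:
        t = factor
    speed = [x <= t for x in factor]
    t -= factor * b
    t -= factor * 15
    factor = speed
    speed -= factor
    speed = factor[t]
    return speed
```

Transformed code:
def main(factor, b, t):
    if 35 <= 29 and 29 == b:
        b = t // b
    else:
        t = factor
    speed = []
    for x in factor:
        speed.append(x <= t)
    t -= factor * b
    t -= factor * 15
    factor = speed
    speed -= factor
    speed = factor[t]
    return speed

speed = factor[t]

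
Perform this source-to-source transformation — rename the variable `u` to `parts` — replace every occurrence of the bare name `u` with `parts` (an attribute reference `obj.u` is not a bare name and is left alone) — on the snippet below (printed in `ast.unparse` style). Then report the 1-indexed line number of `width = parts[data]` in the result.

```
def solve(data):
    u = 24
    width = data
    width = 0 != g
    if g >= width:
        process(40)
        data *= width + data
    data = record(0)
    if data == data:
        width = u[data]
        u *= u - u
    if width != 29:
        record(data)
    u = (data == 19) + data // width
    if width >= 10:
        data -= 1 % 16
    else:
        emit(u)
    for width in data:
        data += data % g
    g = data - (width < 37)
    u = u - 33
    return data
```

10

Transformed code:
def solve(data):
    parts = 24
    width = data
    width = 0 != g
    if g >= width:
        process(40)
        data *= width + data
    data = record(0)
    if data == data:
        width = parts[data]
        parts *= parts - parts
    if width != 29:
        record(data)
    parts = (data == 19) + data // width
    if width >= 10:
        data -= 1 % 16
    else:
        emit(parts)
    for width in data:
        data += data % g
    g = data - (width < 37)
    parts = parts - 33
    return data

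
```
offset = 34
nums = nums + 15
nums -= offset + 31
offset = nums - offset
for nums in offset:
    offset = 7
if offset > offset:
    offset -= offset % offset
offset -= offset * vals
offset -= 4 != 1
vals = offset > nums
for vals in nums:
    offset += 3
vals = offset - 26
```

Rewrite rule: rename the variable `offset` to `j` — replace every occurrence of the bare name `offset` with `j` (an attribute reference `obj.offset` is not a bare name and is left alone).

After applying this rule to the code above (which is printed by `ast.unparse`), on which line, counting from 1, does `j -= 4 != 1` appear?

Transformed code:
j = 34
nums = nums + 15
nums -= j + 31
j = nums - j
for nums in j:
    j = 7
if j > j:
    j -= j % j
j -= j * vals
j -= 4 != 1
vals = j > nums
for vals in nums:
    j += 3
vals = j - 26

10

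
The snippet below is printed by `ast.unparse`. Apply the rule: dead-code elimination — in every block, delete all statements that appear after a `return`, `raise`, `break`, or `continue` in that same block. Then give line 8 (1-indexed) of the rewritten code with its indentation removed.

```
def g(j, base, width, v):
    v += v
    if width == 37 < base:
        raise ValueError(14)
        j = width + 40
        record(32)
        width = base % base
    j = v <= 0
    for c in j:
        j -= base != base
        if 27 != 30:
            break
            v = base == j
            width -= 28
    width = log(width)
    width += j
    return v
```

if 27 != 30:

Transformed code:
def g(j, base, width, v):
    v += v
    if width == 37 < base:
        raise ValueError(14)
    j = v <= 0
    for c in j:
        j -= base != base
        if 27 != 30:
            break
    width = log(width)
    width += j
    return v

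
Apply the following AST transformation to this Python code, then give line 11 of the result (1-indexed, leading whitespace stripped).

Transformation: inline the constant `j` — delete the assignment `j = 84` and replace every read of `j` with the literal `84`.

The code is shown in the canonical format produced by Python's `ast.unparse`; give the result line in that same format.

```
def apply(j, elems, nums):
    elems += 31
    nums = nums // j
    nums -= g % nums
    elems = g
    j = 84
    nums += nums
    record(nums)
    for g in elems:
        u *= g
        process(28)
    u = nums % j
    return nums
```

u = nums % 84

Transformed code:
def apply(j, elems, nums):
    elems += 31
    nums = nums // 84
    nums -= g % nums
    elems = g
    nums += nums
    record(nums)
    for g in elems:
        u *= g
        process(28)
    u = nums % 84
    return nums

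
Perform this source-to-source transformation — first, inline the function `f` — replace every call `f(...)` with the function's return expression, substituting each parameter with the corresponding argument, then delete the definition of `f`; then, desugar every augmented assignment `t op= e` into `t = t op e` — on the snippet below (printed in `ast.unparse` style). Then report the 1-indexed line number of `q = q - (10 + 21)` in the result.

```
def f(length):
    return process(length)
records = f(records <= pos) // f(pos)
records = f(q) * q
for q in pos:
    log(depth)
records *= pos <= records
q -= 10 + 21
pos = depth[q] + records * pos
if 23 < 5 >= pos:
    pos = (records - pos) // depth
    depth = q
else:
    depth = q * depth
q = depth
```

6

Transformed code:
records = process(records <= pos) // process(pos)
records = process(q) * q
for q in pos:
    log(depth)
records = records * (pos <= records)
q = q - (10 + 21)
pos = depth[q] + records * pos
if 23 < 5 >= pos:
    pos = (records - pos) // depth
    depth = q
else:
    depth = q * depth
q = depth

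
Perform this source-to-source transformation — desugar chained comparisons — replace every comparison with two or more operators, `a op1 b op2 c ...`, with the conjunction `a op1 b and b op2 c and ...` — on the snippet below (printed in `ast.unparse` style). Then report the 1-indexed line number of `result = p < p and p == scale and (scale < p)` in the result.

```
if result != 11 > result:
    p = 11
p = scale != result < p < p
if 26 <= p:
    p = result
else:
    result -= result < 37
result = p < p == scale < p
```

Transformed code:
if result != 11 and 11 > result:
    p = 11
p = scale != result and result < p and (p < p)
if 26 <= p:
    p = result
else:
    result -= result < 37
result = p < p and p == scale and (scale < p)

8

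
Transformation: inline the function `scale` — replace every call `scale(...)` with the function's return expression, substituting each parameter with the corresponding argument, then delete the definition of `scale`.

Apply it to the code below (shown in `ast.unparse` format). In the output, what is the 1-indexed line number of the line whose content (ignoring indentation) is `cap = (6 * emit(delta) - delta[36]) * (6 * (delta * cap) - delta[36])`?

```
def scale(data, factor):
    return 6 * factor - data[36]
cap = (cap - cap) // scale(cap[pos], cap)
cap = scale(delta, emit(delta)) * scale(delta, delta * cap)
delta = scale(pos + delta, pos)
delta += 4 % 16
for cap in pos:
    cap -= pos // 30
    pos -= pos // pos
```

2

Transformed code:
cap = (cap - cap) // (6 * cap - cap[pos][36])
cap = (6 * emit(delta) - delta[36]) * (6 * (delta * cap) - delta[36])
delta = 6 * pos - (pos + delta)[36]
delta += 4 % 16
for cap in pos:
    cap -= pos // 30
    pos -= pos // pos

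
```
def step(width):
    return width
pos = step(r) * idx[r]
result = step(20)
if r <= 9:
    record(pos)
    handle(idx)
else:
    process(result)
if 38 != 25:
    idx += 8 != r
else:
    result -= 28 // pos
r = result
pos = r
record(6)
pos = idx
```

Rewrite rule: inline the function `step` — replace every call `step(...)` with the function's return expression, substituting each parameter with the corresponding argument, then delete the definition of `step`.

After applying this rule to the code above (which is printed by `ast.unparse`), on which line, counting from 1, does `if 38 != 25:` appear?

8

Transformed code:
pos = r * idx[r]
result = 20
if r <= 9:
    record(pos)
    handle(idx)
else:
    process(result)
if 38 != 25:
    idx += 8 != r
else:
    result -= 28 // pos
r = result
pos = r
record(6)
pos = idx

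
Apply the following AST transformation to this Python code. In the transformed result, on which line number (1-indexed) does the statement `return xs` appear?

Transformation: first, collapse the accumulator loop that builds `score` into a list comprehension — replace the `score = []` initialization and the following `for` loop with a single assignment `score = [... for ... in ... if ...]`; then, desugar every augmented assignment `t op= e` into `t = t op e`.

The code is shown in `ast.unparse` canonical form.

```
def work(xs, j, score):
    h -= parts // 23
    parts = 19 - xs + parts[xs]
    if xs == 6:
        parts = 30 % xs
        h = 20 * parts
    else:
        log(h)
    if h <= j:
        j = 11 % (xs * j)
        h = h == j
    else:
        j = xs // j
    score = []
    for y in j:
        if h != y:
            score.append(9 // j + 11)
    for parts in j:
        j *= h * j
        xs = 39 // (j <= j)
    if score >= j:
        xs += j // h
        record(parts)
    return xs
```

21

Transformed code:
def work(xs, j, score):
    h = h - parts // 23
    parts = 19 - xs + parts[xs]
    if xs == 6:
        parts = 30 % xs
        h = 20 * parts
    else:
        log(h)
    if h <= j:
        j = 11 % (xs * j)
        h = h == j
    else:
        j = xs // j
    score = [9 // j + 11 for y in j if h != y]
    for parts in j:
        j = j * (h * j)
        xs = 39 // (j <= j)
    if score >= j:
        xs = xs + j // h
        record(parts)
    return xs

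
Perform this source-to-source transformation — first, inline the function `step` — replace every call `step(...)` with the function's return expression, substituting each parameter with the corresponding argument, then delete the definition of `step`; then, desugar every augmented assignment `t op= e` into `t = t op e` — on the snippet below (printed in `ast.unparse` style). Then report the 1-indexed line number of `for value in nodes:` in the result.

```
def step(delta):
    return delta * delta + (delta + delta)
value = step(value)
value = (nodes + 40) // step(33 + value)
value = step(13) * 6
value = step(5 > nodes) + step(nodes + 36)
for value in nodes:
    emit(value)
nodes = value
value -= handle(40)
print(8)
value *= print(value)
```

Transformed code:
value = value * value + (value + value)
value = (nodes + 40) // ((33 + value) * (33 + value) + (33 + value + (33 + value)))
value = (13 * 13 + (13 + 13)) * 6
value = (5 > nodes) * (5 > nodes) + ((5 > nodes) + (5 > nodes)) + ((nodes + 36) * (nodes + 36) + (nodes + 36 + (nodes + 36)))
for value in nodes:
    emit(value)
nodes = value
value = value - handle(40)
print(8)
value = value * print(value)

5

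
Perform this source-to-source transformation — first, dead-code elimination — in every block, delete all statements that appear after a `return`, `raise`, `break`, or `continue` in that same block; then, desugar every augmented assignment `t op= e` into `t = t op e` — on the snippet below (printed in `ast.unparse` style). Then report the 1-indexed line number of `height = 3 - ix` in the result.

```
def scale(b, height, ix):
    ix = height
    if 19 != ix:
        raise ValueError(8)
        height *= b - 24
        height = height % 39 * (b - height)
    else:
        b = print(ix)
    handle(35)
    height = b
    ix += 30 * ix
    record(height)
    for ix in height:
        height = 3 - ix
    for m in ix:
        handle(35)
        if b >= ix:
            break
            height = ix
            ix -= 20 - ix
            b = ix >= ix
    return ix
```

12

Transformed code:
def scale(b, height, ix):
    ix = height
    if 19 != ix:
        raise ValueError(8)
    else:
        b = print(ix)
    handle(35)
    height = b
    ix = ix + 30 * ix
    record(height)
    for ix in height:
        height = 3 - ix
    for m in ix:
        handle(35)
        if b >= ix:
            break
    return ix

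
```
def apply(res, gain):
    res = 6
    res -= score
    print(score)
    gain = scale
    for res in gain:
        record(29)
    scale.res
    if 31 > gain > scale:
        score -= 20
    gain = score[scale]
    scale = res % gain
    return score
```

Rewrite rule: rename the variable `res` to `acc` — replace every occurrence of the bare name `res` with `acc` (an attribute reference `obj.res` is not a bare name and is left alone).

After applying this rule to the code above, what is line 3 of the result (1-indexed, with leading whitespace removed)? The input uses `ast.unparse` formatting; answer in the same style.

Transformed code:
def apply(acc, gain):
    acc = 6
    acc -= score
    print(score)
    gain = scale
    for acc in gain:
        record(29)
    scale.res
    if 31 > gain > scale:
        score -= 20
    gain = score[scale]
    scale = acc % gain
    return score

acc -= score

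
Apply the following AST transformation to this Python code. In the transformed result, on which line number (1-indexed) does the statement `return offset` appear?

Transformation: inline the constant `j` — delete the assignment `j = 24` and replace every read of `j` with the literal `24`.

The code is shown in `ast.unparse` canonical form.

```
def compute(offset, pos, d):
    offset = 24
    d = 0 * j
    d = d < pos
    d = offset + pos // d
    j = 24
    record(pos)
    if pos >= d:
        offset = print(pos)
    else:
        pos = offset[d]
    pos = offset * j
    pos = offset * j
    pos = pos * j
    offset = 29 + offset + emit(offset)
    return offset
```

Transformed code:
def compute(offset, pos, d):
    offset = 24
    d = 0 * 24
    d = d < pos
    d = offset + pos // d
    record(pos)
    if pos >= d:
        offset = print(pos)
    else:
        pos = offset[d]
    pos = offset * 24
    pos = offset * 24
    pos = pos * 24
    offset = 29 + offset + emit(offset)
    return offset

15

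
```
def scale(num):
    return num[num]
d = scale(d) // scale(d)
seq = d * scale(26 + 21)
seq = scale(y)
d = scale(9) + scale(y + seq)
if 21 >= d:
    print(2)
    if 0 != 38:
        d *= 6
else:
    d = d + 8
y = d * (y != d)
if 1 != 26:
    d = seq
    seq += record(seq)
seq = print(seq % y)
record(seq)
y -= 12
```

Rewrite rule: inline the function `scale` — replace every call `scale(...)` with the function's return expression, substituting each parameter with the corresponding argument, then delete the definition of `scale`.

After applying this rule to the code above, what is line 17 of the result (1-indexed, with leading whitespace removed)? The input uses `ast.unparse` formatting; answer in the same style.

y -= 12

Transformed code:
d = d[d] // d[d]
seq = d * (26 + 21)[26 + 21]
seq = y[y]
d = 9[9] + (y + seq)[y + seq]
if 21 >= d:
    print(2)
    if 0 != 38:
        d *= 6
else:
    d = d + 8
y = d * (y != d)
if 1 != 26:
    d = seq
    seq += record(seq)
seq = print(seq % y)
record(seq)
y -= 12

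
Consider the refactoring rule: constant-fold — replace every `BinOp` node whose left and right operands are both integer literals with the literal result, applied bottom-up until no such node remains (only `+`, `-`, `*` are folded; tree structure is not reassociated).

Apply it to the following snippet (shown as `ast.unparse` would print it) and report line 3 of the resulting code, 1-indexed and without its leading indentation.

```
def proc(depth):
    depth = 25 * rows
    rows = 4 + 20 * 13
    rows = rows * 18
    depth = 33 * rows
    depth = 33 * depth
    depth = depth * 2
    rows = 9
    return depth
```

Transformed code:
def proc(depth):
    depth = 25 * rows
    rows = 264
    rows = rows * 18
    depth = 33 * rows
    depth = 33 * depth
    depth = depth * 2
    rows = 9
    return depth

rows = 264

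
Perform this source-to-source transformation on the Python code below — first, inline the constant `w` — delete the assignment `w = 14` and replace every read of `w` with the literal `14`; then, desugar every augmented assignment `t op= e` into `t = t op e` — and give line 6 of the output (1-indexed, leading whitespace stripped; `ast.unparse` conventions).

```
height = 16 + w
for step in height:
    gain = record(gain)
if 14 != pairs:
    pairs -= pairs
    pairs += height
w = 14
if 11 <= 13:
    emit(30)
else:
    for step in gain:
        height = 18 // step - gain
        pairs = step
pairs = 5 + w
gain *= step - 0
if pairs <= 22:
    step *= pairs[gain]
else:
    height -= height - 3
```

pairs = pairs + height

Transformed code:
height = 16 + 14
for step in height:
    gain = record(gain)
if 14 != pairs:
    pairs = pairs - pairs
    pairs = pairs + height
if 11 <= 13:
    emit(30)
else:
    for step in gain:
        height = 18 // step - gain
        pairs = step
pairs = 5 + 14
gain = gain * (step - 0)
if pairs <= 22:
    step = step * pairs[gain]
else:
    height = height - (height - 3)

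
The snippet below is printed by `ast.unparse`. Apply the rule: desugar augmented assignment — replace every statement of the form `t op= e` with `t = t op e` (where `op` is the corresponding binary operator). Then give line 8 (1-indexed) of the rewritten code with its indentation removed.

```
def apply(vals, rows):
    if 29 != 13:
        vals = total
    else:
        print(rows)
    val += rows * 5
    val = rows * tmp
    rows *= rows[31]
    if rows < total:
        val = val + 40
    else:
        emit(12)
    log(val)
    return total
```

rows = rows * rows[31]

Transformed code:
def apply(vals, rows):
    if 29 != 13:
        vals = total
    else:
        print(rows)
    val = val + rows * 5
    val = rows * tmp
    rows = rows * rows[31]
    if rows < total:
        val = val + 40
    else:
        emit(12)
    log(val)
    return total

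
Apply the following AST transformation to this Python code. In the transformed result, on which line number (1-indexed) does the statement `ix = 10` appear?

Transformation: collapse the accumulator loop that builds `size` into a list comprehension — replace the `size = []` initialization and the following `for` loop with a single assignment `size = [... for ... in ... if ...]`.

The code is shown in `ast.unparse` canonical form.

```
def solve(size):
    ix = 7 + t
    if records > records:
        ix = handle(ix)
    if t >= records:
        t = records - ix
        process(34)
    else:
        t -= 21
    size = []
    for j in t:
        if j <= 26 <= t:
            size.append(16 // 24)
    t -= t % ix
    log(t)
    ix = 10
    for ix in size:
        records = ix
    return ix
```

Transformed code:
def solve(size):
    ix = 7 + t
    if records > records:
        ix = handle(ix)
    if t >= records:
        t = records - ix
        process(34)
    else:
        t -= 21
    size = [16 // 24 for j in t if j <= 26 <= t]
    t -= t % ix
    log(t)
    ix = 10
    for ix in size:
        records = ix
    return ix

13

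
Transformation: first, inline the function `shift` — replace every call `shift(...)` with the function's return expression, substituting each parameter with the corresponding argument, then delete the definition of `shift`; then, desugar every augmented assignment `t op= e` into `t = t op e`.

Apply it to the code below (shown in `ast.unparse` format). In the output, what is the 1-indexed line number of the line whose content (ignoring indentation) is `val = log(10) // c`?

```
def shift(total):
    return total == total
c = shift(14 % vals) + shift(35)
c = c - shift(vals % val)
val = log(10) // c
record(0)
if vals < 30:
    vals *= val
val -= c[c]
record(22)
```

Transformed code:
c = (14 % vals == 14 % vals) + (35 == 35)
c = c - (vals % val == vals % val)
val = log(10) // c
record(0)
if vals < 30:
    vals = vals * val
val = val - c[c]
record(22)

3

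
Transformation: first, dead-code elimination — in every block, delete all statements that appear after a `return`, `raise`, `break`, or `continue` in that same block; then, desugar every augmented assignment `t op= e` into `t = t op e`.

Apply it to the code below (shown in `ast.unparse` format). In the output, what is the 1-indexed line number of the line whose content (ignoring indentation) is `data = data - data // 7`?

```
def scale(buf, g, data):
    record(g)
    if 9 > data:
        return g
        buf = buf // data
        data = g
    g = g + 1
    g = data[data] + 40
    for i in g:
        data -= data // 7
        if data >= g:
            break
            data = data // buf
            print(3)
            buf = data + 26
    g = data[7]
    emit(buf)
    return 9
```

8

Transformed code:
def scale(buf, g, data):
    record(g)
    if 9 > data:
        return g
    g = g + 1
    g = data[data] + 40
    for i in g:
        data = data - data // 7
        if data >= g:
            break
    g = data[7]
    emit(buf)
    return 9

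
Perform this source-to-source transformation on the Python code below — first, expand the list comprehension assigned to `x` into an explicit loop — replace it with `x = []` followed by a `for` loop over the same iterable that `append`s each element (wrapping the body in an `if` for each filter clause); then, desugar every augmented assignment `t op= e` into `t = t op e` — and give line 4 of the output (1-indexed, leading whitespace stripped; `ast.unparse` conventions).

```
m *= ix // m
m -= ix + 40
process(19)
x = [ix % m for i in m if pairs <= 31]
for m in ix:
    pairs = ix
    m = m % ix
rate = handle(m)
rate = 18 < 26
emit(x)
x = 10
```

x = []

Transformed code:
m = m * (ix // m)
m = m - (ix + 40)
process(19)
x = []
for i in m:
    if pairs <= 31:
        x.append(ix % m)
for m in ix:
    pairs = ix
    m = m % ix
rate = handle(m)
rate = 18 < 26
emit(x)
x = 10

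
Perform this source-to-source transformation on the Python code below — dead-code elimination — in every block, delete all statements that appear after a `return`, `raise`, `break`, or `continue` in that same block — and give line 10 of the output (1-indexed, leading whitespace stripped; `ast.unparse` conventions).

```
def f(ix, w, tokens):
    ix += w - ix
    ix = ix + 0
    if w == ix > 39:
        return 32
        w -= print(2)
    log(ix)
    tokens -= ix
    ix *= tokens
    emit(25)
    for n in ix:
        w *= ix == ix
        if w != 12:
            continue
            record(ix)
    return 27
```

for n in ix:

Transformed code:
def f(ix, w, tokens):
    ix += w - ix
    ix = ix + 0
    if w == ix > 39:
        return 32
    log(ix)
    tokens -= ix
    ix *= tokens
    emit(25)
    for n in ix:
        w *= ix == ix
        if w != 12:
            continue
    return 27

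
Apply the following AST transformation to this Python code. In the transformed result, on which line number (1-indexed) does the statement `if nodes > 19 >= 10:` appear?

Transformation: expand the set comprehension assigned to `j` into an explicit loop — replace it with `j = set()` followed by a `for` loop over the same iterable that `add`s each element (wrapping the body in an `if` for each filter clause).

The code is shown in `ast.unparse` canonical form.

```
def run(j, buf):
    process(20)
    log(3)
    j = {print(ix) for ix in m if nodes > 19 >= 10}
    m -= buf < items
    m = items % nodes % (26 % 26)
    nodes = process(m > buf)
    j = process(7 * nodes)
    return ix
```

6

Transformed code:
def run(j, buf):
    process(20)
    log(3)
    j = set()
    for ix in m:
        if nodes > 19 >= 10:
            j.add(print(ix))
    m -= buf < items
    m = items % nodes % (26 % 26)
    nodes = process(m > buf)
    j = process(7 * nodes)
    return ix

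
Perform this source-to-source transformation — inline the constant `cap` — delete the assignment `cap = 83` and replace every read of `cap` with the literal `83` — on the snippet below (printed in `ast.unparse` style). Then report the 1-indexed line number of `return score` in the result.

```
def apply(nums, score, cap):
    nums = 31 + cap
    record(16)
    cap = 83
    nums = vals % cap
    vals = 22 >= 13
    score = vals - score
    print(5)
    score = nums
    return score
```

9

Transformed code:
def apply(nums, score, cap):
    nums = 31 + 83
    record(16)
    nums = vals % 83
    vals = 22 >= 13
    score = vals - score
    print(5)
    score = nums
    return score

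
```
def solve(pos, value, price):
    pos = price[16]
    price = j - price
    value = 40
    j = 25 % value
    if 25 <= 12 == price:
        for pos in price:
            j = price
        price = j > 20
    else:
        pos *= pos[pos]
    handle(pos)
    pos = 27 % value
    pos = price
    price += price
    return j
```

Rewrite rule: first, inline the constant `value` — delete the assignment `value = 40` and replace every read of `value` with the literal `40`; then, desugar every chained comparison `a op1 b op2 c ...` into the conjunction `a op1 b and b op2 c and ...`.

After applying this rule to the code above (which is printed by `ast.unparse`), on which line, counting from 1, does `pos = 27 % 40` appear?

Transformed code:
def solve(pos, value, price):
    pos = price[16]
    price = j - price
    j = 25 % 40
    if 25 <= 12 and 12 == price:
        for pos in price:
            j = price
        price = j > 20
    else:
        pos *= pos[pos]
    handle(pos)
    pos = 27 % 40
    pos = price
    price += price
    return j

12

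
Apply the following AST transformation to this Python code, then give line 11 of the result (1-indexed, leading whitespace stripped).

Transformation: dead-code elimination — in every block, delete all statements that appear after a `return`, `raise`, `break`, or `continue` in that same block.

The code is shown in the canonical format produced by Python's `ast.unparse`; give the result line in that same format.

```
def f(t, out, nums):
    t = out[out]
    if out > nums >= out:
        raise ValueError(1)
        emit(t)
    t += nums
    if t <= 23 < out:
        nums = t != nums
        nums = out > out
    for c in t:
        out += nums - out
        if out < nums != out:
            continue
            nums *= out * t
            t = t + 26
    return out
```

Transformed code:
def f(t, out, nums):
    t = out[out]
    if out > nums >= out:
        raise ValueError(1)
    t += nums
    if t <= 23 < out:
        nums = t != nums
        nums = out > out
    for c in t:
        out += nums - out
        if out < nums != out:
            continue
    return out

if out < nums != out:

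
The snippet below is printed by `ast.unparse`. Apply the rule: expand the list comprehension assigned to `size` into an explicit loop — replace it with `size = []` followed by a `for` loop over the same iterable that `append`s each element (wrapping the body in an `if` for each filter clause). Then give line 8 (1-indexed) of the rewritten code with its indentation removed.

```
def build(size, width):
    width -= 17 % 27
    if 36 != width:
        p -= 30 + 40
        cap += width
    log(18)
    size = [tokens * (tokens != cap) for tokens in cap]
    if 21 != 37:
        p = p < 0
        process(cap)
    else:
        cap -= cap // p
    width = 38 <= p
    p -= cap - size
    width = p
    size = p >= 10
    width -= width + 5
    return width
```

Transformed code:
def build(size, width):
    width -= 17 % 27
    if 36 != width:
        p -= 30 + 40
        cap += width
    log(18)
    size = []
    for tokens in cap:
        size.append(tokens * (tokens != cap))
    if 21 != 37:
        p = p < 0
        process(cap)
    else:
        cap -= cap // p
    width = 38 <= p
    p -= cap - size
    width = p
    size = p >= 10
    width -= width + 5
    return width

for tokens in cap:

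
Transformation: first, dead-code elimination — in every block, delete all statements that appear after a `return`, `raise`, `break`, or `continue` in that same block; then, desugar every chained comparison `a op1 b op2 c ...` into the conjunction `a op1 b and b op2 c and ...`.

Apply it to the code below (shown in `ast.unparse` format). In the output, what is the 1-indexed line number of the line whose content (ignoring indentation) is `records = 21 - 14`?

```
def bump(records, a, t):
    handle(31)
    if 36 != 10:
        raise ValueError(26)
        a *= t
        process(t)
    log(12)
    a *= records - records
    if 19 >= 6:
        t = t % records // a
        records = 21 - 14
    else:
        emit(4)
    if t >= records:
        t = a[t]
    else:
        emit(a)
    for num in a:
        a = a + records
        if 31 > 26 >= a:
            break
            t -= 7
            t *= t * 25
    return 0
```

Transformed code:
def bump(records, a, t):
    handle(31)
    if 36 != 10:
        raise ValueError(26)
    log(12)
    a *= records - records
    if 19 >= 6:
        t = t % records // a
        records = 21 - 14
    else:
        emit(4)
    if t >= records:
        t = a[t]
    else:
        emit(a)
    for num in a:
        a = a + records
        if 31 > 26 and 26 >= a:
            break
    return 0

9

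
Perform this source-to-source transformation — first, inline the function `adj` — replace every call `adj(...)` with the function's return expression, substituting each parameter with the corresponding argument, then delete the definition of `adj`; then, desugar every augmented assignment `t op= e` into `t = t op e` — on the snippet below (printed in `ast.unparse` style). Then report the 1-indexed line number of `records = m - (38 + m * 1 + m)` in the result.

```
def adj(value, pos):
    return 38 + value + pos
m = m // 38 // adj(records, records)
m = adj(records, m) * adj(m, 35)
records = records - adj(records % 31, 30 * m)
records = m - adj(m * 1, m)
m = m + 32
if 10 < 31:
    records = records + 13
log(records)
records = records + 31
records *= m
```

4

Transformed code:
m = m // 38 // (38 + records + records)
m = (38 + records + m) * (38 + m + 35)
records = records - (38 + records % 31 + 30 * m)
records = m - (38 + m * 1 + m)
m = m + 32
if 10 < 31:
    records = records + 13
log(records)
records = records + 31
records = records * m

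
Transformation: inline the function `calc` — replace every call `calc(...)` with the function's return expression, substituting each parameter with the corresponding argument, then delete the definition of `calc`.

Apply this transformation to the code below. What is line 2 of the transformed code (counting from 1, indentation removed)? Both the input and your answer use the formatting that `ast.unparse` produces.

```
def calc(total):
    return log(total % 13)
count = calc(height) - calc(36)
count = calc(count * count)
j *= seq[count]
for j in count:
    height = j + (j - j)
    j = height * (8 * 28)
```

count = log(count * count % 13)

Transformed code:
count = log(height % 13) - log(36 % 13)
count = log(count * count % 13)
j *= seq[count]
for j in count:
    height = j + (j - j)
    j = height * (8 * 28)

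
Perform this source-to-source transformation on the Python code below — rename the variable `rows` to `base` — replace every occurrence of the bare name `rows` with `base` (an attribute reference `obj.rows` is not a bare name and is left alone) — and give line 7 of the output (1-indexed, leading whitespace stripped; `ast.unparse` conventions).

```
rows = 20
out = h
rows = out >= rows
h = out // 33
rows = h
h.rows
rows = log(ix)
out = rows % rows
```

Transformed code:
base = 20
out = h
base = out >= base
h = out // 33
base = h
h.rows
base = log(ix)
out = base % base

base = log(ix)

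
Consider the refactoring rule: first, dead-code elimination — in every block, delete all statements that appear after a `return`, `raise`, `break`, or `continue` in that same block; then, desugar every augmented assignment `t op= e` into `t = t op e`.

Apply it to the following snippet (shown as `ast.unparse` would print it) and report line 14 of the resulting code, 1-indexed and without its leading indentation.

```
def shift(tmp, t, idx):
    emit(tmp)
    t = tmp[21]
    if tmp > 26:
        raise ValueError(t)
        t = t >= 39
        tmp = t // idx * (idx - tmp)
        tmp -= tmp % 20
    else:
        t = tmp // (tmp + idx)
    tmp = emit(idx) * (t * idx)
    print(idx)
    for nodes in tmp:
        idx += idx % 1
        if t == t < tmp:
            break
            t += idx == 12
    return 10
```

return 10

Transformed code:
def shift(tmp, t, idx):
    emit(tmp)
    t = tmp[21]
    if tmp > 26:
        raise ValueError(t)
    else:
        t = tmp // (tmp + idx)
    tmp = emit(idx) * (t * idx)
    print(idx)
    for nodes in tmp:
        idx = idx + idx % 1
        if t == t < tmp:
            break
    return 10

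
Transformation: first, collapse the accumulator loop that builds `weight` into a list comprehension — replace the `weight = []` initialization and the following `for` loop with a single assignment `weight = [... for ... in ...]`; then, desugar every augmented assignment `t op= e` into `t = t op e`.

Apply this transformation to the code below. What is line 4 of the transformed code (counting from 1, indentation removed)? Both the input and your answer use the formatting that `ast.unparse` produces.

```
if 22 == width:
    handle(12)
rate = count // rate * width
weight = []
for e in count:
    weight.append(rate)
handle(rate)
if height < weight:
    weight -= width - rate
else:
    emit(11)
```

Transformed code:
if 22 == width:
    handle(12)
rate = count // rate * width
weight = [rate for e in count]
handle(rate)
if height < weight:
    weight = weight - (width - rate)
else:
    emit(11)

weight = [rate for e in count]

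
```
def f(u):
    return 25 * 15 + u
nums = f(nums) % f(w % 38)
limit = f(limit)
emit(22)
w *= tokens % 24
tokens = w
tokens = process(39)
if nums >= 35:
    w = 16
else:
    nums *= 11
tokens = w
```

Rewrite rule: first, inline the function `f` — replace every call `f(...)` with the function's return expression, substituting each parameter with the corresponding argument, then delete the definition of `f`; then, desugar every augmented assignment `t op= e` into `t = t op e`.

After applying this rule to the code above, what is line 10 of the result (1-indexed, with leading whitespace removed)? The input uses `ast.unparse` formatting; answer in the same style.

nums = nums * 11

Transformed code:
nums = (25 * 15 + nums) % (25 * 15 + w % 38)
limit = 25 * 15 + limit
emit(22)
w = w * (tokens % 24)
tokens = w
tokens = process(39)
if nums >= 35:
    w = 16
else:
    nums = nums * 11
tokens = w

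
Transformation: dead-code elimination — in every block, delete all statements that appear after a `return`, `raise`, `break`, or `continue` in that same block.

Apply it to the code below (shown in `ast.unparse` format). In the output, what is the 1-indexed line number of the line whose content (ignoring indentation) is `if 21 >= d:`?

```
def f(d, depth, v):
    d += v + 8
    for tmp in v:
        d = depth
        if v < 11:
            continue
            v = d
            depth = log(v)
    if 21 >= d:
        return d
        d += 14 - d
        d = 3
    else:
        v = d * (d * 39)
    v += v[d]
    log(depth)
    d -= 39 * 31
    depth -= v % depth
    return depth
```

7

Transformed code:
def f(d, depth, v):
    d += v + 8
    for tmp in v:
        d = depth
        if v < 11:
            continue
    if 21 >= d:
        return d
    else:
        v = d * (d * 39)
    v += v[d]
    log(depth)
    d -= 39 * 31
    depth -= v % depth
    return depth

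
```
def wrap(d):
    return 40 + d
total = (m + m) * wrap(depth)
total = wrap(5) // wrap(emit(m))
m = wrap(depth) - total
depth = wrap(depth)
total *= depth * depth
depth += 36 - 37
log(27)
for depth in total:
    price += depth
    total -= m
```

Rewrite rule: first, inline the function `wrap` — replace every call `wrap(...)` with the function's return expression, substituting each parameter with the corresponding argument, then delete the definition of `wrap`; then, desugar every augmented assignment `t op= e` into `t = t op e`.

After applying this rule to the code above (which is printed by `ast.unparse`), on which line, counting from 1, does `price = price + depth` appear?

Transformed code:
total = (m + m) * (40 + depth)
total = (40 + 5) // (40 + emit(m))
m = 40 + depth - total
depth = 40 + depth
total = total * (depth * depth)
depth = depth + (36 - 37)
log(27)
for depth in total:
    price = price + depth
    total = total - m

9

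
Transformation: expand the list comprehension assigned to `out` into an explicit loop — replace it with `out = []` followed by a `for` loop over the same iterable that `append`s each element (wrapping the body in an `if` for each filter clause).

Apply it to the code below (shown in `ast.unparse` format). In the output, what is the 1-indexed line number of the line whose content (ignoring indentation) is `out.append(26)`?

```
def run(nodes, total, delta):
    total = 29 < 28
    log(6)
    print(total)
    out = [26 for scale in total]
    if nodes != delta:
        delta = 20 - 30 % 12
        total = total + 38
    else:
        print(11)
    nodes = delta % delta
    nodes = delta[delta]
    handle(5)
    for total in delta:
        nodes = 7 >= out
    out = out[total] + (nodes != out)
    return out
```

7

Transformed code:
def run(nodes, total, delta):
    total = 29 < 28
    log(6)
    print(total)
    out = []
    for scale in total:
        out.append(26)
    if nodes != delta:
        delta = 20 - 30 % 12
        total = total + 38
    else:
        print(11)
    nodes = delta % delta
    nodes = delta[delta]
    handle(5)
    for total in delta:
        nodes = 7 >= out
    out = out[total] + (nodes != out)
    return out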